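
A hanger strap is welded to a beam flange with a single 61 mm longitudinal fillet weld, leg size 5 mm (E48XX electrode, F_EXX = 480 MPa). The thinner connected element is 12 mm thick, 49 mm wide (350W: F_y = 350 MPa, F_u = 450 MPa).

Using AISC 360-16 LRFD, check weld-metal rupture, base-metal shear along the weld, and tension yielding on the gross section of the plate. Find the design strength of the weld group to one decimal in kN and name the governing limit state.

46.6 kN (weld metal governs)

Weld metal: throat = 0.707×5 = 3.535 mm, L = 61 mm. φR_n = 0.75 × 0.6 × 480 × 3.535 × 61 = 46.6 kN.
Base metal shear (12 mm plate): yield φR_n = 1.0×0.6×350×12×61 = 153.7 kN; rupture φR_n = 0.75×0.6×450×12×61 = 148.2 kN; take 148.2 kN (rupture).
Tension yield (gross): A_g = 49×12 = 588 mm². φR_n = 0.90 × 350 × 588 = 185.2 kN.
Governing: min(46.6, 148.2, 185.2) = 46.6 kN → weld metal.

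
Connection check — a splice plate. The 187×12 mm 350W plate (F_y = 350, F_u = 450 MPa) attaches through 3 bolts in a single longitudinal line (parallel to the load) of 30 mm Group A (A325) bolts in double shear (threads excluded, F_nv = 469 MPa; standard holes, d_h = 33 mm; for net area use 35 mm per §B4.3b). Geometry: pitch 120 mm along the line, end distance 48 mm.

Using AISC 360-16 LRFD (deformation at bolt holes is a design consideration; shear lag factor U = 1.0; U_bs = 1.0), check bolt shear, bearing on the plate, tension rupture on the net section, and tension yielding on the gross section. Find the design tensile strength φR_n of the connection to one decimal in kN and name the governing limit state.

Bolt shear: A_b = π(30)²/4 = 706.86 mm². φR_n = 0.75 × 469 × 706.86 × 3 × 2 = 1491.8 kN.
Bearing (12 mm plate, F_u = 450 MPa): end bolts L_c = 48 − 33/2 = 31.5, R_n = min(1.2×31.5×12×450, 2.4×30×12×450) = 204.12 kN/bolt; interior L_c = 120 − 33 = 87, R_n = 388.8 kN/bolt. φR_n = 0.75 × (1×204.12 + 2×388.8) = 736.3 kN.
Tension rupture (net): A_n = (187 − 1×35)×12 = 1824 mm² (U = 1.0, A_e = A_n). φR_n = 0.75 × 450 × 1824 = 615.6 kN.
Tension yield (gross): A_g = 187×12 = 2244 mm². φR_n = 0.90 × 350 × 2244 = 706.9 kN.
Governing: min(1491.8, 736.3, 615.6, 706.9) = 615.6 kN → net-section rupture.

615.6 kN (net-section rupture governs)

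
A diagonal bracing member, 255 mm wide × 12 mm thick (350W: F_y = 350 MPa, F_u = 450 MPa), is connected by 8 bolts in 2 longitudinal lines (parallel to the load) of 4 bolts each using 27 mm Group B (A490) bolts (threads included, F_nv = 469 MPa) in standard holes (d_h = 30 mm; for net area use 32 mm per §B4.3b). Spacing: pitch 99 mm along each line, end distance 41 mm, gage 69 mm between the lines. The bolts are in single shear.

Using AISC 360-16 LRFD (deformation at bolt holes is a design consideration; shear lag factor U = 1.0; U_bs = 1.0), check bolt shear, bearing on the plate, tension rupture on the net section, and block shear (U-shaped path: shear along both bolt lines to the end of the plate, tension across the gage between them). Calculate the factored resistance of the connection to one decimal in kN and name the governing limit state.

Bolt shear: A_b = π(27)²/4 = 572.56 mm². φR_n = 0.75 × 469 × 572.56 × 8 × 1 = 1611.2 kN.
Bearing (12 mm plate, F_u = 450 MPa): end bolts L_c = 41 − 30/2 = 26, R_n = min(1.2×26×12×450, 2.4×27×12×450) = 168.48 kN/bolt; interior L_c = 99 − 30 = 69, R_n = 349.92 kN/bolt. φR_n = 0.75 × (2×168.48 + 6×349.92) = 1827.4 kN.
Tension rupture (net): A_n = (255 − 2×32)×12 = 2292 mm² (U = 1.0, A_e = A_n). φR_n = 0.75 × 450 × 2292 = 773.6 kN.
Block shear: shear path 2×[41+3×99] = 2×338 mm, A_gv = 8112, A_nv = 2×(338 − 3.5×32)×12 = 5424 mm²; tension across gage: (69 − 1×32)×12 = 444 mm². R_n = min(0.6×450×5424, 0.6×350×8112) + 1.0×450×444 = min(1464.5, 1703.5) + 199.8 = 1664.3 kN. φR_n = 0.75 × 1664.3 = 1248.2 kN.
Governing: min(1611.2, 1827.4, 773.6, 1248.2) = 773.6 kN → net-section rupture.

773.6 kN (net-section rupture governs)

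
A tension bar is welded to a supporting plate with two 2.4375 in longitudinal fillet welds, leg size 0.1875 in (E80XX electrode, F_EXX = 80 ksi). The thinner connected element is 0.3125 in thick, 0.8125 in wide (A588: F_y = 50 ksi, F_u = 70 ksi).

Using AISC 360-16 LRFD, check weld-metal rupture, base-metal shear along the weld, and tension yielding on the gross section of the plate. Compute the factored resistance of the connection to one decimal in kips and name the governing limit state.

11.4 kips (gross-section yield governs)

Weld metal: throat = 0.707×0.1875 = 0.13256 in, L = 2×2.4375 = 4.875 in. φR_n = 0.75 × 0.6 × 80 × 0.13256 × 4.875 = 23.3 kips.
Base metal shear (0.3125 in plate): yield φR_n = 1.0×0.6×50×0.3125×4.875 = 45.7 kips; rupture φR_n = 0.75×0.6×70×0.3125×4.875 = 48.0 kips; take 45.7 kips (yield).
Tension yield (gross): A_g = 0.8125×0.3125 = 0.25391 in². φR_n = 0.90 × 50 × 0.25391 = 11.4 kips.
Governing: min(23.3, 45.7, 11.4) = 11.4 kips → gross-section yield.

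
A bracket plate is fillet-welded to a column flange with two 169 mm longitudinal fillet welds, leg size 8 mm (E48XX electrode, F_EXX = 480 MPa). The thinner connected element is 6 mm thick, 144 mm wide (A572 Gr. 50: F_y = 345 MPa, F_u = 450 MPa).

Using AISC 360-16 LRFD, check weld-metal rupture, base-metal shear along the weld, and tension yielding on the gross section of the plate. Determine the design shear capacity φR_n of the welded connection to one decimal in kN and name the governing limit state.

268.3 kN (gross-section yield governs)

Weld metal: throat = 0.707×8 = 5.656 mm, L = 2×169 = 338 mm. φR_n = 0.75 × 0.6 × 480 × 5.656 × 338 = 412.9 kN.
Base metal shear (6 mm plate): yield φR_n = 1.0×0.6×345×6×338 = 419.8 kN; rupture φR_n = 0.75×0.6×450×6×338 = 410.7 kN; take 410.7 kN (rupture).
Tension yield (gross): A_g = 144×6 = 864 mm². φR_n = 0.90 × 345 × 864 = 268.3 kN.
Governing: min(412.9, 410.7, 268.3) = 268.3 kN → gross-section yield.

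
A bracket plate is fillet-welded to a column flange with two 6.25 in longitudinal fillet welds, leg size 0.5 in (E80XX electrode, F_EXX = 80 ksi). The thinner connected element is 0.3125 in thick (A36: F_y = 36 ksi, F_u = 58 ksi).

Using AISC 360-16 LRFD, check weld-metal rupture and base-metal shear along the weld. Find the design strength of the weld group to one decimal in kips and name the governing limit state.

84.4 kips (base-metal shear governs)

Weld metal: throat = 0.707×0.5 = 0.3535 in, L = 2×6.25 = 12.5 in. φR_n = 0.75 × 0.6 × 80 × 0.3535 × 12.5 = 159.1 kips.
Base metal shear (0.3125 in plate): yield φR_n = 1.0×0.6×36×0.3125×12.5 = 84.4 kips; rupture φR_n = 0.75×0.6×58×0.3125×12.5 = 102.0 kips; take 84.4 kips (yield).
Governing: min(159.1, 84.4) = 84.4 kips → base-metal shear.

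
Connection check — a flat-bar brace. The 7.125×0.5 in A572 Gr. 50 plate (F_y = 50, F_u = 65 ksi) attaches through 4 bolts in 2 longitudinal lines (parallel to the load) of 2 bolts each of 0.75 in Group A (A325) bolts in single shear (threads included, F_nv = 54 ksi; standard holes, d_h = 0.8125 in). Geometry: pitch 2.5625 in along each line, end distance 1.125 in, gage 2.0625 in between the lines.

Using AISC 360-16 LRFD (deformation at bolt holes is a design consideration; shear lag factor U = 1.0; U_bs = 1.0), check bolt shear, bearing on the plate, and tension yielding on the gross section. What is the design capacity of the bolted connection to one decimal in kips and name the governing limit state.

Bolt shear: A_b = π(0.75)²/4 = 0.44179 in². φR_n = 0.75 × 54 × 0.44179 × 4 × 1 = 71.6 kips.
Bearing (0.5 in plate, F_u = 65 ksi): end bolts L_c = 1.125 − 0.8125/2 = 0.71875, R_n = min(1.2×0.71875×0.5×65, 2.4×0.75×0.5×65) = 28.031 kips/bolt; interior L_c = 2.5625 − 0.8125 = 1.75, R_n = 58.5 kips/bolt. φR_n = 0.75 × (2×28.031 + 2×58.5) = 129.8 kips.
Tension yield (gross): A_g = 7.125×0.5 = 3.5625 in². φR_n = 0.90 × 50 × 3.5625 = 160.3 kips.
Governing: min(71.6, 129.8, 160.3) = 71.6 kips → bolt shear.

71.6 kips (bolt shear governs)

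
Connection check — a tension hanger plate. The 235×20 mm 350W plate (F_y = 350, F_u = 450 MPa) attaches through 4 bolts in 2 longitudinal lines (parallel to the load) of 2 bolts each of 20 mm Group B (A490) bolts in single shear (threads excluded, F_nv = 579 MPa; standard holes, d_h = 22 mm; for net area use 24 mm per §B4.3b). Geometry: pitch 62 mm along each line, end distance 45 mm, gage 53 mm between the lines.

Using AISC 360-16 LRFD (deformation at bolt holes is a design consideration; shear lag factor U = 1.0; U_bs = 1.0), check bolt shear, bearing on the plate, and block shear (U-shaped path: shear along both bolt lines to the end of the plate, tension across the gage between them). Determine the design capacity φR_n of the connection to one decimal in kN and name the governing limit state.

545.7 kN (bolt shear governs)

Bolt shear: A_b = π(20)²/4 = 314.16 mm². φR_n = 0.75 × 579 × 314.16 × 4 × 1 = 545.7 kN.
Bearing (20 mm plate, F_u = 450 MPa): end bolts L_c = 45 − 22/2 = 34, R_n = min(1.2×34×20×450, 2.4×20×20×450) = 367.2 kN/bolt; interior L_c = 62 − 22 = 40, R_n = 432 kN/bolt. φR_n = 0.75 × (2×367.2 + 2×432) = 1198.8 kN.
Block shear: shear path 2×[45+1×62] = 2×107 mm, A_gv = 4280, A_nv = 2×(107 − 1.5×24)×20 = 2840 mm²; tension across gage: (53 − 1×24)×20 = 580 mm². R_n = min(0.6×450×2840, 0.6×350×4280) + 1.0×450×580 = min(766.8, 898.8) + 261 = 1027.8 kN. φR_n = 0.75 × 1027.8 = 770.9 kN.
Governing: min(545.7, 1198.8, 770.9) = 545.7 kN → bolt shear.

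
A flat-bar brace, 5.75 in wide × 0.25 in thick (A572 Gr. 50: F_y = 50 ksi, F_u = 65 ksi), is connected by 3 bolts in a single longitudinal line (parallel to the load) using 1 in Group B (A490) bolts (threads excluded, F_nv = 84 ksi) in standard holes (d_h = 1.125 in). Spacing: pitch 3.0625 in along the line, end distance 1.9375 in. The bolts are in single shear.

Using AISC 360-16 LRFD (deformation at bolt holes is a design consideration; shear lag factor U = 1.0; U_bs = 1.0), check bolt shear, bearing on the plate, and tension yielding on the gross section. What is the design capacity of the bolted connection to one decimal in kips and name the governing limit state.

64.7 kips (gross-section yield governs)

Bolt shear: A_b = π(1)²/4 = 0.7854 in². φR_n = 0.75 × 84 × 0.7854 × 3 × 1 = 148.4 kips.
Bearing (0.25 in plate, F_u = 65 ksi): end bolts L_c = 1.9375 − 1.125/2 = 1.375, R_n = min(1.2×1.375×0.25×65, 2.4×1×0.25×65) = 26.813 kips/bolt; interior L_c = 3.0625 − 1.125 = 1.9375, R_n = 37.781 kips/bolt. φR_n = 0.75 × (1×26.813 + 2×37.781) = 76.8 kips.
Tension yield (gross): A_g = 5.75×0.25 = 1.4375 in². φR_n = 0.90 × 50 × 1.4375 = 64.7 kips.
Governing: min(148.4, 76.8, 64.7) = 64.7 kips → gross-section yield.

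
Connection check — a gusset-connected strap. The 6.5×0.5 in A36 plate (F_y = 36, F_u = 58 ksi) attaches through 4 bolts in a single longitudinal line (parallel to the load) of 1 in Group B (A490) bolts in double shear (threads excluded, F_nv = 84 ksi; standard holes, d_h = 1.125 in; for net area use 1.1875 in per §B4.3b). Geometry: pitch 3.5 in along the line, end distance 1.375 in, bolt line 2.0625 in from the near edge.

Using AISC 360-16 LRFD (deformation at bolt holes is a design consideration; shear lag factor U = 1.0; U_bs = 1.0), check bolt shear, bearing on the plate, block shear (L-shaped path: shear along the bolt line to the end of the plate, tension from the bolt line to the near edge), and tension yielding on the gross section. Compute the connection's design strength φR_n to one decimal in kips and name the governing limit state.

Bolt shear: A_b = π(1)²/4 = 0.7854 in². φR_n = 0.75 × 84 × 0.7854 × 4 × 2 = 395.8 kips.
Bearing (0.5 in plate, F_u = 58 ksi): end bolts L_c = 1.375 − 1.125/2 = 0.8125, R_n = min(1.2×0.8125×0.5×58, 2.4×1×0.5×58) = 28.275 kips/bolt; interior L_c = 3.5 − 1.125 = 2.375, R_n = 69.6 kips/bolt. φR_n = 0.75 × (1×28.275 + 3×69.6) = 177.8 kips.
Block shear: shear path 1×[1.375+3×3.5] = 1×11.875 in, A_gv = 5.9375, A_nv = 1×(11.875 − 3.5×1.1875)×0.5 = 3.8594 in²; tension to near edge: (2.0625 − 0.5×1.1875)×0.5 = 0.73438 in². R_n = min(0.6×58×3.8594, 0.6×36×5.9375) + 1.0×58×0.73438 = min(134.31, 128.25) + 42.594 = 170.84 kips. φR_n = 0.75 × 170.84 = 128.1 kips.
Tension yield (gross): A_g = 6.5×0.5 = 3.25 in². φR_n = 0.90 × 36 × 3.25 = 105.3 kips.
Governing: min(395.8, 177.8, 128.1, 105.3) = 105.3 kips → gross-section yield.

105.3 kips (gross-section yield governs)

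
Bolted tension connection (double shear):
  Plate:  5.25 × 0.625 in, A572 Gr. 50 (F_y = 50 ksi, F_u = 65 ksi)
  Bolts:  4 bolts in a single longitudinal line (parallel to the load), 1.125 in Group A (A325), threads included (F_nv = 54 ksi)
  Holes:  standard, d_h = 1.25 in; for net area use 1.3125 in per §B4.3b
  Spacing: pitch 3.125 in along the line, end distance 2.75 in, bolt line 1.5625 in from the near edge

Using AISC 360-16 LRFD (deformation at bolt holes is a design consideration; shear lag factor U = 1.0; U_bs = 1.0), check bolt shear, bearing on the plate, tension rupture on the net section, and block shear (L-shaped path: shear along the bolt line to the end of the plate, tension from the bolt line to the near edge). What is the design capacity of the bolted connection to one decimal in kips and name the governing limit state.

Bolt shear: A_b = π(1.125)²/4 = 0.99402 in². φR_n = 0.75 × 54 × 0.99402 × 4 × 2 = 322.1 kips.
Bearing (0.625 in plate, F_u = 65 ksi): end bolts L_c = 2.75 − 1.25/2 = 2.125, R_n = min(1.2×2.125×0.625×65, 2.4×1.125×0.625×65) = 103.59 kips/bolt; interior L_c = 3.125 − 1.25 = 1.875, R_n = 91.406 kips/bolt. φR_n = 0.75 × (1×103.59 + 3×91.406) = 283.4 kips.
Tension rupture (net): A_n = (5.25 − 1×1.3125)×0.625 = 2.4609 in² (U = 1.0, A_e = A_n). φR_n = 0.75 × 65 × 2.4609 = 120.0 kips.
Block shear: shear path 1×[2.75+3×3.125] = 1×12.125 in, A_gv = 7.5781, A_nv = 1×(12.125 − 3.5×1.3125)×0.625 = 4.707 in²; tension to near edge: (1.5625 − 0.5×1.3125)×0.625 = 0.56641 in². R_n = min(0.6×65×4.707, 0.6×50×7.5781) + 1.0×65×0.56641 = min(183.57, 227.34) + 36.817 = 220.39 kips. φR_n = 0.75 × 220.39 = 165.3 kips.
Governing: min(322.1, 283.4, 120.0, 165.3) = 120.0 kips → net-section rupture.

120.0 kips (net-section rupture governs)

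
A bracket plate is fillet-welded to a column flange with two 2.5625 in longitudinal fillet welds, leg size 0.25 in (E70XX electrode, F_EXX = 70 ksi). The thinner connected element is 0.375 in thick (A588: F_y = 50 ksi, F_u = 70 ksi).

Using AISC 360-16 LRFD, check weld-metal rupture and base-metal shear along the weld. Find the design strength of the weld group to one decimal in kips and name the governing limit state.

Weld metal: throat = 0.707×0.25 = 0.17675 in, L = 2×2.5625 = 5.125 in. φR_n = 0.75 × 0.6 × 70 × 0.17675 × 5.125 = 28.5 kips.
Base metal shear (0.375 in plate): yield φR_n = 1.0×0.6×50×0.375×5.125 = 57.7 kips; rupture φR_n = 0.75×0.6×70×0.375×5.125 = 60.5 kips; take 57.7 kips (yield).
Governing: min(28.5, 57.7) = 28.5 kips → weld metal.

28.5 kips (weld metal governs)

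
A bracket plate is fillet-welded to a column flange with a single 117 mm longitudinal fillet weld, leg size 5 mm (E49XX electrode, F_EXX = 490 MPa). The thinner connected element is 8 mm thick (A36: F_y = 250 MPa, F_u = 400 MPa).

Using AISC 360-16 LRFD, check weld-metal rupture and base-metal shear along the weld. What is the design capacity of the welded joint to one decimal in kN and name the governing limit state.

91.2 kN (weld metal governs)

Weld metal: throat = 0.707×5 = 3.535 mm, L = 117 mm. φR_n = 0.75 × 0.6 × 490 × 3.535 × 117 = 91.2 kN.
Base metal shear (8 mm plate): yield φR_n = 1.0×0.6×250×8×117 = 140.4 kN; rupture φR_n = 0.75×0.6×400×8×117 = 168.5 kN; take 140.4 kN (yield).
Governing: min(91.2, 140.4) = 91.2 kN → weld metal.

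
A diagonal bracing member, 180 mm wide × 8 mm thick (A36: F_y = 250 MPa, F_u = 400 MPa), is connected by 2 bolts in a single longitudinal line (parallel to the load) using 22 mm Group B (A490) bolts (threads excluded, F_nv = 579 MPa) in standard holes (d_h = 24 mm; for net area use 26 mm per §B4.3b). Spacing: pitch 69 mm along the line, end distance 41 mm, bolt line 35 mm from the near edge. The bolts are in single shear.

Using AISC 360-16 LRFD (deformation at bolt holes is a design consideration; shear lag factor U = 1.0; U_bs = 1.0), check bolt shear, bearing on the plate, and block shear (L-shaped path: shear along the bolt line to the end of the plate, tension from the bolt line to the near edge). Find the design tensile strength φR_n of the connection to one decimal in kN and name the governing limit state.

151.8 kN (block shear governs)

Bolt shear: A_b = π(22)²/4 = 380.13 mm². φR_n = 0.75 × 579 × 380.13 × 2 × 1 = 330.1 kN.
Bearing (8 mm plate, F_u = 400 MPa): end bolts L_c = 41 − 24/2 = 29, R_n = min(1.2×29×8×400, 2.4×22×8×400) = 111.36 kN/bolt; interior L_c = 69 − 24 = 45, R_n = 168.96 kN/bolt. φR_n = 0.75 × (1×111.36 + 1×168.96) = 210.2 kN.
Block shear: shear path 1×[41+1×69] = 1×110 mm, A_gv = 880, A_nv = 1×(110 − 1.5×26)×8 = 568 mm²; tension to near edge: (35 − 0.5×26)×8 = 176 mm². R_n = min(0.6×400×568, 0.6×250×880) + 1.0×400×176 = min(136.32, 132) + 70.4 = 202.4 kN. φR_n = 0.75 × 202.4 = 151.8 kN.
Governing: min(330.1, 210.2, 151.8) = 151.8 kN → block shear.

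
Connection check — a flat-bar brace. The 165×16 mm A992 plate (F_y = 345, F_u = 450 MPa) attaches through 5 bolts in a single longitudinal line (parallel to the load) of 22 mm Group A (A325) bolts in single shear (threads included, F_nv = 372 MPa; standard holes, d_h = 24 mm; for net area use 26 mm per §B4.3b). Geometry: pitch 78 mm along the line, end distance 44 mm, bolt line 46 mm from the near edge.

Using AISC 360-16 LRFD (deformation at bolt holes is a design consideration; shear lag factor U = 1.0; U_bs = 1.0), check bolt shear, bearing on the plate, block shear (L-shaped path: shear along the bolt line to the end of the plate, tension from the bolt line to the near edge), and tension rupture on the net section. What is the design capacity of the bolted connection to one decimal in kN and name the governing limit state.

Bolt shear: A_b = π(22)²/4 = 380.13 mm². φR_n = 0.75 × 372 × 380.13 × 5 × 1 = 530.3 kN.
Bearing (16 mm plate, F_u = 450 MPa): end bolts L_c = 44 − 24/2 = 32, R_n = min(1.2×32×16×450, 2.4×22×16×450) = 276.48 kN/bolt; interior L_c = 78 − 24 = 54, R_n = 380.16 kN/bolt. φR_n = 0.75 × (1×276.48 + 4×380.16) = 1347.8 kN.
Block shear: shear path 1×[44+4×78] = 1×356 mm, A_gv = 5696, A_nv = 1×(356 − 4.5×26)×16 = 3824 mm²; tension to near edge: (46 − 0.5×26)×16 = 528 mm². R_n = min(0.6×450×3824, 0.6×345×5696) + 1.0×450×528 = min(1032.5, 1179.1) + 237.6 = 1270.1 kN. φR_n = 0.75 × 1270.1 = 952.6 kN.
Tension rupture (net): A_n = (165 − 1×26)×16 = 2224 mm² (U = 1.0, A_e = A_n). φR_n = 0.75 × 450 × 2224 = 750.6 kN.
Governing: min(530.3, 1347.8, 952.6, 750.6) = 530.3 kN → bolt shear.

530.3 kN (bolt shear governs)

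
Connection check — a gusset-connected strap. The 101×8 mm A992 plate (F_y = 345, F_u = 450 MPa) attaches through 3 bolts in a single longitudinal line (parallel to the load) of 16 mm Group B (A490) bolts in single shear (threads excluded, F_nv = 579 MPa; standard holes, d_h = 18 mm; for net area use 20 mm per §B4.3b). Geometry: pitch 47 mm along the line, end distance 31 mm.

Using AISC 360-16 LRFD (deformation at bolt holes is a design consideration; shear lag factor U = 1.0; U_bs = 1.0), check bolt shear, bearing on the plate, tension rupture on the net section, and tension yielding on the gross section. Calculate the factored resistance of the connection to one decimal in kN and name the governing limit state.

Bolt shear: A_b = π(16)²/4 = 201.06 mm². φR_n = 0.75 × 579 × 201.06 × 3 × 1 = 261.9 kN.
Bearing (8 mm plate, F_u = 450 MPa): end bolts L_c = 31 − 18/2 = 22, R_n = min(1.2×22×8×450, 2.4×16×8×450) = 95.04 kN/bolt; interior L_c = 47 − 18 = 29, R_n = 125.28 kN/bolt. φR_n = 0.75 × (1×95.04 + 2×125.28) = 259.2 kN.
Tension rupture (net): A_n = (101 − 1×20)×8 = 648 mm² (U = 1.0, A_e = A_n). φR_n = 0.75 × 450 × 648 = 218.7 kN.
Tension yield (gross): A_g = 101×8 = 808 mm². φR_n = 0.90 × 345 × 808 = 250.9 kN.
Governing: min(261.9, 259.2, 218.7, 250.9) = 218.7 kN → net-section rupture.

218.7 kN (net-section rupture governs)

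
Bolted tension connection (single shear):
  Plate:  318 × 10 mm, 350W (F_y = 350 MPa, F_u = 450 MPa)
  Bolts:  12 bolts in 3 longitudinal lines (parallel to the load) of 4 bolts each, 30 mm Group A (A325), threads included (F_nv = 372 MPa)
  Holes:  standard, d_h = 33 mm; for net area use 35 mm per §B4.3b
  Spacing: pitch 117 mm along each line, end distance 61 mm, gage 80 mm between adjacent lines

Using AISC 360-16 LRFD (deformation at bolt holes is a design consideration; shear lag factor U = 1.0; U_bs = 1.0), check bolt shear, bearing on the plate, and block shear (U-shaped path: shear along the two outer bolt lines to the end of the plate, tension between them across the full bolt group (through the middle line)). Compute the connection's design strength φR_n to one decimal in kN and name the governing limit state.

Bolt shear: A_b = π(30)²/4 = 706.86 mm². φR_n = 0.75 × 372 × 706.86 × 12 × 1 = 2366.6 kN.
Bearing (10 mm plate, F_u = 450 MPa): end bolts L_c = 61 − 33/2 = 44.5, R_n = min(1.2×44.5×10×450, 2.4×30×10×450) = 240.3 kN/bolt; interior L_c = 117 − 33 = 84, R_n = 324 kN/bolt. φR_n = 0.75 × (3×240.3 + 9×324) = 2727.7 kN.
Block shear: shear path 2×[61+3×117] = 2×412 mm, A_gv = 8240, A_nv = 2×(412 − 3.5×35)×10 = 5790 mm²; tension across gage: (160 − 2×35)×10 = 900 mm². R_n = min(0.6×450×5790, 0.6×350×8240) + 1.0×450×900 = min(1563.3, 1730.4) + 405 = 1968.3 kN. φR_n = 0.75 × 1968.3 = 1476.2 kN.
Governing: min(2366.6, 2727.7, 1476.2) = 1476.2 kN → block shear.

1476.2 kN (block shear governs)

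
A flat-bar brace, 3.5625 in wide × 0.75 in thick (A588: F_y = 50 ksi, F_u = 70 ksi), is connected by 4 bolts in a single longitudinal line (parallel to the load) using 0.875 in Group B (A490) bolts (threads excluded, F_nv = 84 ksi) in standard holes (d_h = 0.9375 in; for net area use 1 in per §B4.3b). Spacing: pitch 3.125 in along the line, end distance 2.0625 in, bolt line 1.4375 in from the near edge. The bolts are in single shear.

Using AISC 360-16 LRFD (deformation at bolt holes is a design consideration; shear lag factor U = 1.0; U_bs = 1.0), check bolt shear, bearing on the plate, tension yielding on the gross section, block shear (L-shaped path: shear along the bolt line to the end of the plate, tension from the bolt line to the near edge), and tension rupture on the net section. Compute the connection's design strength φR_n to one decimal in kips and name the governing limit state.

100.9 kips (net-section rupture governs)

Bolt shear: A_b = π(0.875)²/4 = 0.60132 in². φR_n = 0.75 × 84 × 0.60132 × 4 × 1 = 151.5 kips.
Bearing (0.75 in plate, F_u = 70 ksi): end bolts L_c = 2.0625 − 0.9375/2 = 1.59375, R_n = min(1.2×1.59375×0.75×70, 2.4×0.875×0.75×70) = 100.41 kips/bolt; interior L_c = 3.125 − 0.9375 = 2.1875, R_n = 110.25 kips/bolt. φR_n = 0.75 × (1×100.41 + 3×110.25) = 323.4 kips.
Tension yield (gross): A_g = 3.5625×0.75 = 2.6719 in². φR_n = 0.90 × 50 × 2.6719 = 120.2 kips.
Block shear: shear path 1×[2.0625+3×3.125] = 1×11.4375 in, A_gv = 8.5781, A_nv = 1×(11.4375 − 3.5×1)×0.75 = 5.9531 in²; tension to near edge: (1.4375 − 0.5×1)×0.75 = 0.70313 in². R_n = min(0.6×70×5.9531, 0.6×50×8.5781) + 1.0×70×0.70313 = min(250.03, 257.34) + 49.219 = 299.25 kips. φR_n = 0.75 × 299.25 = 224.4 kips.
Tension rupture (net): A_n = (3.5625 − 1×1)×0.75 = 1.9219 in² (U = 1.0, A_e = A_n). φR_n = 0.75 × 70 × 1.9219 = 100.9 kips.
Governing: min(151.5, 323.4, 120.2, 224.4, 100.9) = 100.9 kips → net-section rupture.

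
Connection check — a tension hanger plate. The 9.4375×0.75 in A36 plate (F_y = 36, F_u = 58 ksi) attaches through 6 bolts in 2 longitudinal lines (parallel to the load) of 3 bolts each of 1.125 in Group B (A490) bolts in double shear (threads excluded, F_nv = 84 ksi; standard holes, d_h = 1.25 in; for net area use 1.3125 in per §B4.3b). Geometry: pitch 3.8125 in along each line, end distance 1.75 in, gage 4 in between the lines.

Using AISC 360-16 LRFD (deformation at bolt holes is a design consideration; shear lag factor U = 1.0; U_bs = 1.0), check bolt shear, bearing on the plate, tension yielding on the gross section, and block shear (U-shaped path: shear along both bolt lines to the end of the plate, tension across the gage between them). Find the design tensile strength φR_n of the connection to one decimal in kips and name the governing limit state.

229.3 kips (gross-section yield governs)

Bolt shear: A_b = π(1.125)²/4 = 0.99402 in². φR_n = 0.75 × 84 × 0.99402 × 6 × 2 = 751.5 kips.
Bearing (0.75 in plate, F_u = 58 ksi): end bolts L_c = 1.75 − 1.25/2 = 1.125, R_n = min(1.2×1.125×0.75×58, 2.4×1.125×0.75×58) = 58.725 kips/bolt; interior L_c = 3.8125 − 1.25 = 2.5625, R_n = 117.45 kips/bolt. φR_n = 0.75 × (2×58.725 + 4×117.45) = 440.4 kips.
Tension yield (gross): A_g = 9.4375×0.75 = 7.0781 in². φR_n = 0.90 × 36 × 7.0781 = 229.3 kips.
Block shear: shear path 2×[1.75+2×3.8125] = 2×9.375 in, A_gv = 14.063, A_nv = 2×(9.375 − 2.5×1.3125)×0.75 = 9.1406 in²; tension across gage: (4 − 1×1.3125)×0.75 = 2.0156 in². R_n = min(0.6×58×9.1406, 0.6×36×14.063) + 1.0×58×2.0156 = min(318.09, 303.76) + 116.9 = 420.66 kips. φR_n = 0.75 × 420.66 = 315.5 kips.
Governing: min(751.5, 440.4, 229.3, 315.5) = 229.3 kips → gross-section yield.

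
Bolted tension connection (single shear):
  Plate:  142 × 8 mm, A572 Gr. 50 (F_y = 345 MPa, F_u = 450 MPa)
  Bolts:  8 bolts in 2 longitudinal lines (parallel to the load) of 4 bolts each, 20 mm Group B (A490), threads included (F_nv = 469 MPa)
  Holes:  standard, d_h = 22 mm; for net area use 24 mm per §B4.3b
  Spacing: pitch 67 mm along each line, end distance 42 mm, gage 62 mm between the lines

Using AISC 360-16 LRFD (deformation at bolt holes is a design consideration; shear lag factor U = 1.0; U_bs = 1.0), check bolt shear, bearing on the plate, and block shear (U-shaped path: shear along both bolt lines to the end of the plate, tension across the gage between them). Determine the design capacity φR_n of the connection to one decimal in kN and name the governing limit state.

617.8 kN (block shear governs)

Bolt shear: A_b = π(20)²/4 = 314.16 mm². φR_n = 0.75 × 469 × 314.16 × 8 × 1 = 884.0 kN.
Bearing (8 mm plate, F_u = 450 MPa): end bolts L_c = 42 − 22/2 = 31, R_n = min(1.2×31×8×450, 2.4×20×8×450) = 133.92 kN/bolt; interior L_c = 67 − 22 = 45, R_n = 172.8 kN/bolt. φR_n = 0.75 × (2×133.92 + 6×172.8) = 978.5 kN.
Block shear: shear path 2×[42+3×67] = 2×243 mm, A_gv = 3888, A_nv = 2×(243 − 3.5×24)×8 = 2544 mm²; tension across gage: (62 − 1×24)×8 = 304 mm². R_n = min(0.6×450×2544, 0.6×345×3888) + 1.0×450×304 = min(686.88, 804.82) + 136.8 = 823.68 kN. φR_n = 0.75 × 823.68 = 617.8 kN.
Governing: min(884.0, 978.5, 617.8) = 617.8 kN → block shear.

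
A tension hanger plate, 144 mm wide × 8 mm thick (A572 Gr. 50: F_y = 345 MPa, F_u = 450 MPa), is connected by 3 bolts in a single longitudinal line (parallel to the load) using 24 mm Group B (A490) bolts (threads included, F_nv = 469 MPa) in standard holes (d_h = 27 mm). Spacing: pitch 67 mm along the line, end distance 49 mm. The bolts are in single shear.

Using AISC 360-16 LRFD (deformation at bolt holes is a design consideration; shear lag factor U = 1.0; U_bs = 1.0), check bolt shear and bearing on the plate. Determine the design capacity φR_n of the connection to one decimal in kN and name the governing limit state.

Bolt shear: A_b = π(24)²/4 = 452.39 mm². φR_n = 0.75 × 469 × 452.39 × 3 × 1 = 477.4 kN.
Bearing (8 mm plate, F_u = 450 MPa): end bolts L_c = 49 − 27/2 = 35.5, R_n = min(1.2×35.5×8×450, 2.4×24×8×450) = 153.36 kN/bolt; interior L_c = 67 − 27 = 40, R_n = 172.8 kN/bolt. φR_n = 0.75 × (1×153.36 + 2×172.8) = 374.2 kN.
Governing: min(477.4, 374.2) = 374.2 kN → bearing.

374.2 kN (bearing governs)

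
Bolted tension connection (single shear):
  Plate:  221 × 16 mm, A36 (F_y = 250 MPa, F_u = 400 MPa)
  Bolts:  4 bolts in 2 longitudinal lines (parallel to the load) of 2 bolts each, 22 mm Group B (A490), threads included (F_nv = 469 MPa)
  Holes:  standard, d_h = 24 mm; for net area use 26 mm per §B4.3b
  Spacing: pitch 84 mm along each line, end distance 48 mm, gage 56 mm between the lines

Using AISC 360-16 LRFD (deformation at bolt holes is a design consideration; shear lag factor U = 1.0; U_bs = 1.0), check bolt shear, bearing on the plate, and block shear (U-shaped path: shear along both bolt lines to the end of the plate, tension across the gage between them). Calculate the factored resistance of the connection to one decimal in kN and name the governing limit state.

534.8 kN (bolt shear governs)

Bolt shear: A_b = π(22)²/4 = 380.13 mm². φR_n = 0.75 × 469 × 380.13 × 4 × 1 = 534.8 kN.
Bearing (16 mm plate, F_u = 400 MPa): end bolts L_c = 48 − 24/2 = 36, R_n = min(1.2×36×16×400, 2.4×22×16×400) = 276.48 kN/bolt; interior L_c = 84 − 24 = 60, R_n = 337.92 kN/bolt. φR_n = 0.75 × (2×276.48 + 2×337.92) = 921.6 kN.
Block shear: shear path 2×[48+1×84] = 2×132 mm, A_gv = 4224, A_nv = 2×(132 − 1.5×26)×16 = 2976 mm²; tension across gage: (56 − 1×26)×16 = 480 mm². R_n = min(0.6×400×2976, 0.6×250×4224) + 1.0×400×480 = min(714.24, 633.6) + 192 = 825.6 kN. φR_n = 0.75 × 825.6 = 619.2 kN.
Governing: min(534.8, 921.6, 619.2) = 534.8 kN → bolt shear.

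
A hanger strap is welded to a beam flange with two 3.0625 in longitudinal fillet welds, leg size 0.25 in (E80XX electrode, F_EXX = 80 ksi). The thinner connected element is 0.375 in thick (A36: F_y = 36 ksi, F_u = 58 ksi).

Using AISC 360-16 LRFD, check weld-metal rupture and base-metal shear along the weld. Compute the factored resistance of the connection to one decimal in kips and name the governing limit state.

39.0 kips (weld metal governs)

Weld metal: throat = 0.707×0.25 = 0.17675 in, L = 2×3.0625 = 6.125 in. φR_n = 0.75 × 0.6 × 80 × 0.17675 × 6.125 = 39.0 kips.
Base metal shear (0.375 in plate): yield φR_n = 1.0×0.6×36×0.375×6.125 = 49.6 kips; rupture φR_n = 0.75×0.6×58×0.375×6.125 = 59.9 kips; take 49.6 kips (yield).
Governing: min(39.0, 49.6) = 39.0 kips → weld metal.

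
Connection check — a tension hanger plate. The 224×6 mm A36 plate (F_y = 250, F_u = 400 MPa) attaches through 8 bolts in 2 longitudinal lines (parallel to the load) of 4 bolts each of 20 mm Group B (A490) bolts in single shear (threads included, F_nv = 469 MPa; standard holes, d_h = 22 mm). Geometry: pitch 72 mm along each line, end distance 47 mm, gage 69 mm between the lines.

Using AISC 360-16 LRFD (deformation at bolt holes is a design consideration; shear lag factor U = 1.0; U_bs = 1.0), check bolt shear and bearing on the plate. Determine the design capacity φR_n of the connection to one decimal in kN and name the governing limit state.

Bolt shear: A_b = π(20)²/4 = 314.16 mm². φR_n = 0.75 × 469 × 314.16 × 8 × 1 = 884.0 kN.
Bearing (6 mm plate, F_u = 400 MPa): end bolts L_c = 47 − 22/2 = 36, R_n = min(1.2×36×6×400, 2.4×20×6×400) = 103.68 kN/bolt; interior L_c = 72 − 22 = 50, R_n = 115.2 kN/bolt. φR_n = 0.75 × (2×103.68 + 6×115.2) = 673.9 kN.
Governing: min(884.0, 673.9) = 673.9 kN → bearing.

673.9 kN (bearing governs)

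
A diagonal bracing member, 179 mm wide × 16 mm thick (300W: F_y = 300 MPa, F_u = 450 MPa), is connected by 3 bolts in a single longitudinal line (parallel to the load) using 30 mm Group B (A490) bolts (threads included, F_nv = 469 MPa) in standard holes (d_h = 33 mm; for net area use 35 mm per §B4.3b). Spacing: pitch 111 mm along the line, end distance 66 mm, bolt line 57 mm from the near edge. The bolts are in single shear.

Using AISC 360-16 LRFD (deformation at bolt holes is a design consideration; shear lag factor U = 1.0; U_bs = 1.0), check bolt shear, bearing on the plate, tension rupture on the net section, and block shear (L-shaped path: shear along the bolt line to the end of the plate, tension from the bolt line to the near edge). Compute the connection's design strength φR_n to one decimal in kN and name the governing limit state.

Bolt shear: A_b = π(30)²/4 = 706.86 mm². φR_n = 0.75 × 469 × 706.86 × 3 × 1 = 745.9 kN.
Bearing (16 mm plate, F_u = 450 MPa): end bolts L_c = 66 − 33/2 = 49.5, R_n = min(1.2×49.5×16×450, 2.4×30×16×450) = 427.68 kN/bolt; interior L_c = 111 − 33 = 78, R_n = 518.4 kN/bolt. φR_n = 0.75 × (1×427.68 + 2×518.4) = 1098.4 kN.
Tension rupture (net): A_n = (179 − 1×35)×16 = 2304 mm² (U = 1.0, A_e = A_n). φR_n = 0.75 × 450 × 2304 = 777.6 kN.
Block shear: shear path 1×[66+2×111] = 1×288 mm, A_gv = 4608, A_nv = 1×(288 − 2.5×35)×16 = 3208 mm²; tension to near edge: (57 − 0.5×35)×16 = 632 mm². R_n = min(0.6×450×3208, 0.6×300×4608) + 1.0×450×632 = min(866.16, 829.44) + 284.4 = 1113.8 kN. φR_n = 0.75 × 1113.8 = 835.4 kN.
Governing: min(745.9, 1098.4, 777.6, 835.4) = 745.9 kN → bolt shear.

745.9 kN (bolt shear governs)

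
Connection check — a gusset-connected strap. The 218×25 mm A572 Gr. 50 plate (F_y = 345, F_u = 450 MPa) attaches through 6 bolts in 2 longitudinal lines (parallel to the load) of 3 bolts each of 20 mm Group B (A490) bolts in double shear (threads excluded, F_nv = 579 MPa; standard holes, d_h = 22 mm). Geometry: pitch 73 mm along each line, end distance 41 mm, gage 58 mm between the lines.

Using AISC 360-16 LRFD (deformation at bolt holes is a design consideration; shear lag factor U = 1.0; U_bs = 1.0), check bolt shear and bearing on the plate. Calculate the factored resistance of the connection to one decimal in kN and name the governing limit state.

1637.1 kN (bolt shear governs)

Bolt shear: A_b = π(20)²/4 = 314.16 mm². φR_n = 0.75 × 579 × 314.16 × 6 × 2 = 1637.1 kN.
Bearing (25 mm plate, F_u = 450 MPa): end bolts L_c = 41 − 22/2 = 30, R_n = min(1.2×30×25×450, 2.4×20×25×450) = 405 kN/bolt; interior L_c = 73 − 22 = 51, R_n = 540 kN/bolt. φR_n = 0.75 × (2×405 + 4×540) = 2227.5 kN.
Governing: min(1637.1, 2227.5) = 1637.1 kN → bolt shear.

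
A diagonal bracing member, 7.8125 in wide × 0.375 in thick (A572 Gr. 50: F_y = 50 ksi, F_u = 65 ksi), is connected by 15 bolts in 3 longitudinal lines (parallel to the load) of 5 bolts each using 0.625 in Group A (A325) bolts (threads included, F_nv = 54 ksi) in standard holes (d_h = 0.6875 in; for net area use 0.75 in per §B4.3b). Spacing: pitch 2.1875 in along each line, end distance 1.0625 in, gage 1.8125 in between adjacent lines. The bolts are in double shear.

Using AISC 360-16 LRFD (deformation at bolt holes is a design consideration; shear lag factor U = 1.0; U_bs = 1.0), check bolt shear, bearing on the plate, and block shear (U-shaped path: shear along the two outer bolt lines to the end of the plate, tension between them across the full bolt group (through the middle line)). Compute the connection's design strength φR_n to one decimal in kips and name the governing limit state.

Bolt shear: A_b = π(0.625)²/4 = 0.3068 in². φR_n = 0.75 × 54 × 0.3068 × 15 × 2 = 372.8 kips.
Bearing (0.375 in plate, F_u = 65 ksi): end bolts L_c = 1.0625 − 0.6875/2 = 0.71875, R_n = min(1.2×0.71875×0.375×65, 2.4×0.625×0.375×65) = 21.023 kips/bolt; interior L_c = 2.1875 − 0.6875 = 1.5, R_n = 36.563 kips/bolt. φR_n = 0.75 × (3×21.023 + 12×36.563) = 376.4 kips.
Block shear: shear path 2×[1.0625+4×2.1875] = 2×9.8125 in, A_gv = 7.3594, A_nv = 2×(9.8125 − 4.5×0.75)×0.375 = 4.8281 in²; tension across gage: (3.625 − 2×0.75)×0.375 = 0.79688 in². R_n = min(0.6×65×4.8281, 0.6×50×7.3594) + 1.0×65×0.79688 = min(188.3, 220.78) + 51.797 = 240.1 kips. φR_n = 0.75 × 240.1 = 180.1 kips.
Governing: min(372.8, 376.4, 180.1) = 180.1 kips → block shear.

180.1 kips (block shear governs)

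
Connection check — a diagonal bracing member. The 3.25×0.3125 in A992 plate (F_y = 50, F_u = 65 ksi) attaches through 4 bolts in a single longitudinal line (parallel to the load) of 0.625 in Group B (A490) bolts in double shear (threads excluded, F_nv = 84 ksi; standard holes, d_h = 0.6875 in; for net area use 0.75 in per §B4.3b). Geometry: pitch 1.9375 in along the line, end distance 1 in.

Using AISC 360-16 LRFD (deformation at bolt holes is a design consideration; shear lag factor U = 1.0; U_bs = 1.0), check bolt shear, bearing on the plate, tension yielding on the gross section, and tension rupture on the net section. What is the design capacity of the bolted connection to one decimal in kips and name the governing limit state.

Bolt shear: A_b = π(0.625)²/4 = 0.3068 in². φR_n = 0.75 × 84 × 0.3068 × 4 × 2 = 154.6 kips.
Bearing (0.3125 in plate, F_u = 65 ksi): end bolts L_c = 1 − 0.6875/2 = 0.65625, R_n = min(1.2×0.65625×0.3125×65, 2.4×0.625×0.3125×65) = 15.996 kips/bolt; interior L_c = 1.9375 − 0.6875 = 1.25, R_n = 30.469 kips/bolt. φR_n = 0.75 × (1×15.996 + 3×30.469) = 80.6 kips.
Tension yield (gross): A_g = 3.25×0.3125 = 1.0156 in². φR_n = 0.90 × 50 × 1.0156 = 45.7 kips.
Tension rupture (net): A_n = (3.25 − 1×0.75)×0.3125 = 0.78125 in² (U = 1.0, A_e = A_n). φR_n = 0.75 × 65 × 0.78125 = 38.1 kips.
Governing: min(154.6, 80.6, 45.7, 38.1) = 38.1 kips → net-section rupture.

38.1 kips (net-section rupture governs)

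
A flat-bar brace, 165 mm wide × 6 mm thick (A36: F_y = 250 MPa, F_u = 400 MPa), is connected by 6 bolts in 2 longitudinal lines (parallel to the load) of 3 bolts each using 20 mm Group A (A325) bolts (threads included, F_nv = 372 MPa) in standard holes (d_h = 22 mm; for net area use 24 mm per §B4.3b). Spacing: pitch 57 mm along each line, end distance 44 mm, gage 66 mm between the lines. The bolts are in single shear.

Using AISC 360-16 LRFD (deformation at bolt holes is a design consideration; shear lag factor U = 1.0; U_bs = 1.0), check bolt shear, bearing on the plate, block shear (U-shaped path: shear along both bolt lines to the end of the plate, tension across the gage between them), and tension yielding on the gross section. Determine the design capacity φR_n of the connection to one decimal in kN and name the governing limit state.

Bolt shear: A_b = π(20)²/4 = 314.16 mm². φR_n = 0.75 × 372 × 314.16 × 6 × 1 = 525.9 kN.
Bearing (6 mm plate, F_u = 400 MPa): end bolts L_c = 44 − 22/2 = 33, R_n = min(1.2×33×6×400, 2.4×20×6×400) = 95.04 kN/bolt; interior L_c = 57 − 22 = 35, R_n = 100.8 kN/bolt. φR_n = 0.75 × (2×95.04 + 4×100.8) = 445.0 kN.
Block shear: shear path 2×[44+2×57] = 2×158 mm, A_gv = 1896, A_nv = 2×(158 − 2.5×24)×6 = 1176 mm²; tension across gage: (66 − 1×24)×6 = 252 mm². R_n = min(0.6×400×1176, 0.6×250×1896) + 1.0×400×252 = min(282.24, 284.4) + 100.8 = 383.04 kN. φR_n = 0.75 × 383.04 = 287.3 kN.
Tension yield (gross): A_g = 165×6 = 990 mm². φR_n = 0.90 × 250 × 990 = 222.8 kN.
Governing: min(525.9, 445.0, 287.3, 222.8) = 222.8 kN → gross-section yield.

222.8 kN (gross-section yield governs)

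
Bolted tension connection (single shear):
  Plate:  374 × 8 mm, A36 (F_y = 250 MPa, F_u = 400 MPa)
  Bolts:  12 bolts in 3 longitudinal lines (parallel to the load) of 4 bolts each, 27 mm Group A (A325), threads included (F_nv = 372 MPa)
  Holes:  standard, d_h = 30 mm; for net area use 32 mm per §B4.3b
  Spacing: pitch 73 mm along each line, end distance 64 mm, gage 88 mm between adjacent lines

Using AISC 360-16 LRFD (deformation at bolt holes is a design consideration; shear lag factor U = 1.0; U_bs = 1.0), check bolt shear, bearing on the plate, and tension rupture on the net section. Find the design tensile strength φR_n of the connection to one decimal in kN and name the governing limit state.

Bolt shear: A_b = π(27)²/4 = 572.56 mm². φR_n = 0.75 × 372 × 572.56 × 12 × 1 = 1916.9 kN.
Bearing (8 mm plate, F_u = 400 MPa): end bolts L_c = 64 − 30/2 = 49, R_n = min(1.2×49×8×400, 2.4×27×8×400) = 188.16 kN/bolt; interior L_c = 73 − 30 = 43, R_n = 165.12 kN/bolt. φR_n = 0.75 × (3×188.16 + 9×165.12) = 1537.9 kN.
Tension rupture (net): A_n = (374 − 3×32)×8 = 2224 mm² (U = 1.0, A_e = A_n). φR_n = 0.75 × 400 × 2224 = 667.2 kN.
Governing: min(1916.9, 1537.9, 667.2) = 667.2 kN → net-section rupture.

667.2 kN (net-section rupture governs)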